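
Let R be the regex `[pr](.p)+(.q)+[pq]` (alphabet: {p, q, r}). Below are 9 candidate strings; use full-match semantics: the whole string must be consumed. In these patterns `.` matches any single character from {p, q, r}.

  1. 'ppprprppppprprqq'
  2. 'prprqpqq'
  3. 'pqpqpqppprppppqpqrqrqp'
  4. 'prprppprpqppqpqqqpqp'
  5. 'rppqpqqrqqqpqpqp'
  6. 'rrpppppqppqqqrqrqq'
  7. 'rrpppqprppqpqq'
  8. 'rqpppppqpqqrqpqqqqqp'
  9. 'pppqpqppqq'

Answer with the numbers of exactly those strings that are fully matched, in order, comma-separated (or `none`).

1 → match
2 → match
3 → match
4 → match
5 → match
6 → match
7 → match
8 → match
9 → match

1, 2, 3, 4, 5, 6, 7, 8, 9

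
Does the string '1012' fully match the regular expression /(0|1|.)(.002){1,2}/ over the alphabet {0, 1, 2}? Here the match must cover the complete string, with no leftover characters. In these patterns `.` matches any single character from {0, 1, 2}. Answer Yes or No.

Every match must end with '002', but '1012' does not.

No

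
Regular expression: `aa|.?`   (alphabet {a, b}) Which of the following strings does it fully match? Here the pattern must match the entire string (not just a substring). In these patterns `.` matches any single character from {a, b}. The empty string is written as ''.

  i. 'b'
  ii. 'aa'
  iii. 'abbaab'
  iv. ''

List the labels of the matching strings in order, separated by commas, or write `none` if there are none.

i. 'b' → match
ii. 'aa' → match
iii. 'abbaab' → no match
iv. '' → match

i, ii, iv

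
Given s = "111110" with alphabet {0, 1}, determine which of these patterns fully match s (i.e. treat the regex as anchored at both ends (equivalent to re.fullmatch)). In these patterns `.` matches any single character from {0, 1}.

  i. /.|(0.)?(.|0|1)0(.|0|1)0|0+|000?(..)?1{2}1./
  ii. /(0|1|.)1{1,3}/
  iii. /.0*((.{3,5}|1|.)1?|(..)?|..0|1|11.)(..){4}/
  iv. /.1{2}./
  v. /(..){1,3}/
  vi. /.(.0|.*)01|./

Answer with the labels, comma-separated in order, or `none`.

i → no match
ii → no match — must end with "1"
iii → no match
iv → no match
v → match
vi → no match

v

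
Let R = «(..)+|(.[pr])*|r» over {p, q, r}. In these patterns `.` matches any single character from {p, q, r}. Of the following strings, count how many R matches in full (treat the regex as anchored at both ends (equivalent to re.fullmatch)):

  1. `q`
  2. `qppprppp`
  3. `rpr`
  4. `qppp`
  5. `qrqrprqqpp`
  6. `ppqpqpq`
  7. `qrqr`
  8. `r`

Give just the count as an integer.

5

1 → no match
2 → match
3 → no match
4 → match
5 → match
6 → no match
7 → match
8 → match
Total matched: 5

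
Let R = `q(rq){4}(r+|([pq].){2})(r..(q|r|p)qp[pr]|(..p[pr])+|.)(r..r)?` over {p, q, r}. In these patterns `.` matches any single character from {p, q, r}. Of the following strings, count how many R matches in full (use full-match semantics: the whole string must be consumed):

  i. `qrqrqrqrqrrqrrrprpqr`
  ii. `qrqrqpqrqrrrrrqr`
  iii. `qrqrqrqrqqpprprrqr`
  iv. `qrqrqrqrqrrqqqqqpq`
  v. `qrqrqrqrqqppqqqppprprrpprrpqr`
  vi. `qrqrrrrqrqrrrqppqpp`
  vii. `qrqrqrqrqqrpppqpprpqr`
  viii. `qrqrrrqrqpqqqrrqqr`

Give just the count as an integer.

3

i → no match
ii → no match
iii → match
iv → no match
v → match
vi → no match
vii → match
viii → no match
Total matched: 3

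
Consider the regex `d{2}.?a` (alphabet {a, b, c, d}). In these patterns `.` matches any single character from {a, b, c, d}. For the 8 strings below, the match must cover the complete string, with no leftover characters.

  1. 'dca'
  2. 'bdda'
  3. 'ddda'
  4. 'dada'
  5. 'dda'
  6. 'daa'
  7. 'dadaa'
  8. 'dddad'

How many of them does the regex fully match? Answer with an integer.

2

1 → no match
2 → no match — must start with 'd'
3 → match
4 → no match
5 → match
6 → no match
7 → no match
8 → no match — must end with 'a'
Total matched: 2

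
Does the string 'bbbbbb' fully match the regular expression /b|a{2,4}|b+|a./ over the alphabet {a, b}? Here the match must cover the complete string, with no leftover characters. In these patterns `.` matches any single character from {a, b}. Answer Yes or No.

Yes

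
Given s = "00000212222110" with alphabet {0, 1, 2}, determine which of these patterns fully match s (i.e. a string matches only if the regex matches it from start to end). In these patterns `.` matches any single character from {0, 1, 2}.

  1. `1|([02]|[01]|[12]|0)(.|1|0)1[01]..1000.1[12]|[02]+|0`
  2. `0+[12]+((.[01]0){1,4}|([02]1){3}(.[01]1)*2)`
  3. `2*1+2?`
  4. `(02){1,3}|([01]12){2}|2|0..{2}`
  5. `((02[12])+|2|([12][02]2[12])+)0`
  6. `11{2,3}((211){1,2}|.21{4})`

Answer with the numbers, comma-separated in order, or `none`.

2

1 → no match
2 → match
3 → no match
4 → no match
5 → no match
6 → no match — must start with "11"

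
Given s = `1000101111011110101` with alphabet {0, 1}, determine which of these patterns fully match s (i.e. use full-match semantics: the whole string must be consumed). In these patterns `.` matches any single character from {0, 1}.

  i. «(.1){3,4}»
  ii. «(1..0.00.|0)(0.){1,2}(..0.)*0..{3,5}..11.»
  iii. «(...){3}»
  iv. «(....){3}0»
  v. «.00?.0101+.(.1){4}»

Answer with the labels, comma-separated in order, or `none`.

i → no match
ii → no match
iii → no match
iv → no match — must end with `0`
v → match

v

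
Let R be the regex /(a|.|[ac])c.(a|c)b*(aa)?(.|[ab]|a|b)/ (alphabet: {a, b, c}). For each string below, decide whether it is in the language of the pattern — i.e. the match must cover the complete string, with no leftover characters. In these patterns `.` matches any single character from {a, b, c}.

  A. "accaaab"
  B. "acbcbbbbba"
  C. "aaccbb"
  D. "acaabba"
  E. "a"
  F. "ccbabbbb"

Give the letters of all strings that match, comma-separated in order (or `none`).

A → match
B → match
C → no match
D → match
E → no match
F → match

A, B, D, F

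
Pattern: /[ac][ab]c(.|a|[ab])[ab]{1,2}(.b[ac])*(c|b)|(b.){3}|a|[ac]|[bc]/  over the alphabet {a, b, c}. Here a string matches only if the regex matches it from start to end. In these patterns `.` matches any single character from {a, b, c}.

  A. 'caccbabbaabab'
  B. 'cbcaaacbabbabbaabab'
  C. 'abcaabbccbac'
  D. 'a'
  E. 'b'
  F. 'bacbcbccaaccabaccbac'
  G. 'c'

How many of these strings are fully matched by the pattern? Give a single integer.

6

A → match
B → match
C → match
D → match
E → match
F → no match
G → match
Total matched: 6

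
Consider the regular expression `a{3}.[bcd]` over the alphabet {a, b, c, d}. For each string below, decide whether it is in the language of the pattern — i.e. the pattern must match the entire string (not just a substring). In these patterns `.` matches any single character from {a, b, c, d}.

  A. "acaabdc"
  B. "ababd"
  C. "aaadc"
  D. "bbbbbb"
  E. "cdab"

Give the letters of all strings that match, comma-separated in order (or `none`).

A → no match
B → no match
C → match
D → no match — must start with "a"
E → no match — must start with "a"

C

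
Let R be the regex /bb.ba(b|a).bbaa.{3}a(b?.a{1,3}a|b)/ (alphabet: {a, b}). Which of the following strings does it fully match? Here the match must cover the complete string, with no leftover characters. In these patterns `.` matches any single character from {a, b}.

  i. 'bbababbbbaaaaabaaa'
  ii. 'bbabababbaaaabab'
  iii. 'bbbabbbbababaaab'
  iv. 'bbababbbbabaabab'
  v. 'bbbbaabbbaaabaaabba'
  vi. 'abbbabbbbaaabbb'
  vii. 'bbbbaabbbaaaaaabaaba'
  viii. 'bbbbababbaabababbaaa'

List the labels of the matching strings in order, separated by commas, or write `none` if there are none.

i → no match
ii → match
iii → no match
iv → no match
v → no match
vi → no match — must start with 'bb'
vii → no match
viii → match

ii, viii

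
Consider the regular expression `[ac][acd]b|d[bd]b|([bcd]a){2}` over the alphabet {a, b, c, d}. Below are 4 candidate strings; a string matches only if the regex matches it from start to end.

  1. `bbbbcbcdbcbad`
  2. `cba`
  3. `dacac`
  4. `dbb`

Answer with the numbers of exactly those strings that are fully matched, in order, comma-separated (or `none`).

4

1 → no match
2 → no match
3 → no match
4 → match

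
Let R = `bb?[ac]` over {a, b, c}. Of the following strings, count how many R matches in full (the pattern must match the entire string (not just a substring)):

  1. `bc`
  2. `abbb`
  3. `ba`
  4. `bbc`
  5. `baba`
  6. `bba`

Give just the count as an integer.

1 → match
2 → no match — must start with `b`
3 → match
4 → match
5 → no match
6 → match
Total matched: 4

4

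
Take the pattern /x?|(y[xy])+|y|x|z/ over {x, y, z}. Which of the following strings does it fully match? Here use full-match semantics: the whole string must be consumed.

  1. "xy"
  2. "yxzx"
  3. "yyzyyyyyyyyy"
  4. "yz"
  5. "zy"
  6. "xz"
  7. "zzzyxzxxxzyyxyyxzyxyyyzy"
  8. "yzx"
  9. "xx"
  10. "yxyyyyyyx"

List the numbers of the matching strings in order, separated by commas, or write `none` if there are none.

none

1. "xy" → no match
2. "yxzx" → no match
3. "yyzyyyyyyyyy" → no match
4. "yz" → no match
5. "zy" → no match
6. "xz" → no match
7 → no match
8. "yzx" → no match
9. "xx" → no match
10. "yxyyyyyyx" → no match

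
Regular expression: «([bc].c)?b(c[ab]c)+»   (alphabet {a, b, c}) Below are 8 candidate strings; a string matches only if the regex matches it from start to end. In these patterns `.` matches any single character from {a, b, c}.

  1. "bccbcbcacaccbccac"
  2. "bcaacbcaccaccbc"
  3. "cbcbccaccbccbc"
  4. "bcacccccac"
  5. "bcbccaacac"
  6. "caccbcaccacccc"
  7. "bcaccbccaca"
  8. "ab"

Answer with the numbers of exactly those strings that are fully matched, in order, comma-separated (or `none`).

1 → no match
2 → no match
3 → no match
4. "bcacccccac" → no match
5. "bcbccaacac" → no match
6 → no match
7. "bcaccbccaca" → no match — must end with "c"
8. "ab" → no match — must end with "c"

none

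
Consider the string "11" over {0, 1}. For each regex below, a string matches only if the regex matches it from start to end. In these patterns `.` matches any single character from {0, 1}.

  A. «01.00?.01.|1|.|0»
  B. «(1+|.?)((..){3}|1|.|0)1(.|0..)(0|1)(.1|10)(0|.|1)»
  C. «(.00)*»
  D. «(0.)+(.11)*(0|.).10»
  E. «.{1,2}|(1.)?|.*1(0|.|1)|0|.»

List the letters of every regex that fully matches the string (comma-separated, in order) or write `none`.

A → no match
B → no match
C → no match
D → no match — must start with "0"
E → match

E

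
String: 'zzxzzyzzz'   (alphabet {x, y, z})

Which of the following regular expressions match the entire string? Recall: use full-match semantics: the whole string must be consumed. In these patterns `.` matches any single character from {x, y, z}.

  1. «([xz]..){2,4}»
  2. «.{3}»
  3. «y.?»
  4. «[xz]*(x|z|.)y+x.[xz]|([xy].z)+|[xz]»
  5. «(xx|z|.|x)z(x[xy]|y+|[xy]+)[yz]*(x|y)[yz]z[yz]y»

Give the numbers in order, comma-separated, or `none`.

1

1 → match
2 → no match
3 → no match — must start with 'y'
4 → no match
5 → no match — must end with 'y'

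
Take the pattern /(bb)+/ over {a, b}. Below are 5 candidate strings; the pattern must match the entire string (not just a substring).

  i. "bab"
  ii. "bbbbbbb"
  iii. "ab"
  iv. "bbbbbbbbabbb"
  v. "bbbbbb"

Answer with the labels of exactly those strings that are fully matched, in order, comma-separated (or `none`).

i. "bab" → no match — must start with "bb"
ii. "bbbbbbb" → no match
iii. "ab" → no match — must start with "bb"
iv. "bbbbbbbbabbb" → no match
v. "bbbbbb" → match

v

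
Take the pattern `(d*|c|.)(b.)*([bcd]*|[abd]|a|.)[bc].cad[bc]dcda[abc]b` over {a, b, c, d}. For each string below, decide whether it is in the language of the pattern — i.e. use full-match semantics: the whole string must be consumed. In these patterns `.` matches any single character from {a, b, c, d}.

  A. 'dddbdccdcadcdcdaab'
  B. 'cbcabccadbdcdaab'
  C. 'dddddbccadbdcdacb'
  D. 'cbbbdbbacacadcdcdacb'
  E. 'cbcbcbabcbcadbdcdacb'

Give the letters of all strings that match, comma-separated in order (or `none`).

A → match
B → match
C → match
D → match
E → match

A, B, C, D, E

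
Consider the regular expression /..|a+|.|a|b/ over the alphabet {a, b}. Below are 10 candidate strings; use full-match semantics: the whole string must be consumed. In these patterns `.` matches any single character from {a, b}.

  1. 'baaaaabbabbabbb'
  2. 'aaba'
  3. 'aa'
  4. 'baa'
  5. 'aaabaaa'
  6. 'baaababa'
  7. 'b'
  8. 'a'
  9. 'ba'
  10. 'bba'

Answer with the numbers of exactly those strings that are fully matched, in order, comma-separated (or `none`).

1 → no match
2 → no match
3 → match
4 → no match
5 → no match
6 → no match
7 → match
8 → match
9 → match
10 → no match

3, 7, 8, 9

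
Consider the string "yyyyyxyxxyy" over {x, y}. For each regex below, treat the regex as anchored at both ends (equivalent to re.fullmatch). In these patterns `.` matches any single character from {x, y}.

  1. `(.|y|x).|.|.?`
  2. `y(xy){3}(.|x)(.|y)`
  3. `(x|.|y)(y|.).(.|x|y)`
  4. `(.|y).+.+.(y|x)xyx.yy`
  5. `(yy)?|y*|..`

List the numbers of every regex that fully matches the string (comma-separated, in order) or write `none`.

1 → no match
2 → no match — must start with "yxy"
3 → no match
4 → match
5 → no match

4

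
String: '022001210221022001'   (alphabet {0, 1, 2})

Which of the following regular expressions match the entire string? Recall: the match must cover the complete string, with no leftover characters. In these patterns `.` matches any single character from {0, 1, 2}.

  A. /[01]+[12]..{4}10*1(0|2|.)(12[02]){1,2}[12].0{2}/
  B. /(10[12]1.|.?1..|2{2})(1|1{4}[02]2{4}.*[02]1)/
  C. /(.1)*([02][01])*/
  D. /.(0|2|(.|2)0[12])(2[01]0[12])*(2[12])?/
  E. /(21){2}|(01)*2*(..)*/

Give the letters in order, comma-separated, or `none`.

D, E

A → no match — must end with '0'
B → no match
C → no match
D → match
E → match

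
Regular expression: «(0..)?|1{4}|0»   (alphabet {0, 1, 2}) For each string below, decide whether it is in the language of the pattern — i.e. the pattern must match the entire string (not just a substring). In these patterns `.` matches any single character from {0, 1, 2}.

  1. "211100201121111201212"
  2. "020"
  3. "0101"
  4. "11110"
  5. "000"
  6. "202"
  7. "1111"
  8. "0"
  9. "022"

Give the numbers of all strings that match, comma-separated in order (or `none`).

1 → no match
2 → match
3 → no match
4 → no match
5 → match
6 → no match
7 → match
8 → match
9 → match

2, 5, 7, 8, 9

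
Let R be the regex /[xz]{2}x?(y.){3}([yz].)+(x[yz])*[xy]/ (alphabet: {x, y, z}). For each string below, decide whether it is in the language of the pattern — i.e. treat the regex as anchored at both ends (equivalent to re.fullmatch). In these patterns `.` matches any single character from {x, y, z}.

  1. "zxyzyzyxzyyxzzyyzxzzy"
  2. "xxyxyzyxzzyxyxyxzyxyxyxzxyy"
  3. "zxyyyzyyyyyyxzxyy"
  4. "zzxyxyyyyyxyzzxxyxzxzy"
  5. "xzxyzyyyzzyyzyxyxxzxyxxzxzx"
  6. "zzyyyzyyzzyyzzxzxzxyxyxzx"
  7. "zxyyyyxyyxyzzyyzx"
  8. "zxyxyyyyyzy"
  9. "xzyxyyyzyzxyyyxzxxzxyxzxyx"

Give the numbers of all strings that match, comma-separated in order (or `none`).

1, 2, 3, 4, 6, 8

1 → match
2 → match
3 → match
4 → match
5 → no match
6 → match
7 → no match
8 → match
9 → no match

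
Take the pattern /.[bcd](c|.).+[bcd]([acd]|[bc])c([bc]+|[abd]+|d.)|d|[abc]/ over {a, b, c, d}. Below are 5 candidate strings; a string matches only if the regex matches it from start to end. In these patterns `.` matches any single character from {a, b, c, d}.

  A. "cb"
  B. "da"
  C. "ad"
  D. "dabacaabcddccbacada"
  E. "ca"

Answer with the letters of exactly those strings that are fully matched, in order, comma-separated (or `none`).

A. "cb" → no match
B. "da" → no match
C. "ad" → no match
D → no match
E. "ca" → no match

none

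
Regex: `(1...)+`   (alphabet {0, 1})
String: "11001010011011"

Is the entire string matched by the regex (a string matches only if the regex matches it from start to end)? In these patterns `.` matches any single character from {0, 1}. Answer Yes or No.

No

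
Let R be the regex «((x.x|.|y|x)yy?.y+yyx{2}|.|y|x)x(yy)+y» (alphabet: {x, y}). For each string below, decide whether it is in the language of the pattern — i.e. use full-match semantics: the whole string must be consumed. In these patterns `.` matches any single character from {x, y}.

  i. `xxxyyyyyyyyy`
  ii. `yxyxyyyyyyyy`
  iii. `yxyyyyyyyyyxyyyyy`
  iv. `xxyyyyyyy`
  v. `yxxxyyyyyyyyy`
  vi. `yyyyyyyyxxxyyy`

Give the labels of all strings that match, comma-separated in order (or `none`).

i → no match
ii → no match
iii → no match
iv → match
v → no match
vi → match

iv, vi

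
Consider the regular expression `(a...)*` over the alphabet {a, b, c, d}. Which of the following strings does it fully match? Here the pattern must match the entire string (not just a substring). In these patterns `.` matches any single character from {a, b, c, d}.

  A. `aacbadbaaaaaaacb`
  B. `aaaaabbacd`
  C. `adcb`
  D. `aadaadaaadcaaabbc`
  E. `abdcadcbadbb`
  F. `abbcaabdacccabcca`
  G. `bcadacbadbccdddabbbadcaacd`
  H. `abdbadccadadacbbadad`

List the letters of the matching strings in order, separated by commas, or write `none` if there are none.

A, C, E, H

A → match
B. `aaaaabbacd` → no match
C. `adcb` → match
D → no match
E. `abdcadcbadbb` → match
F → no match
G → no match
H → match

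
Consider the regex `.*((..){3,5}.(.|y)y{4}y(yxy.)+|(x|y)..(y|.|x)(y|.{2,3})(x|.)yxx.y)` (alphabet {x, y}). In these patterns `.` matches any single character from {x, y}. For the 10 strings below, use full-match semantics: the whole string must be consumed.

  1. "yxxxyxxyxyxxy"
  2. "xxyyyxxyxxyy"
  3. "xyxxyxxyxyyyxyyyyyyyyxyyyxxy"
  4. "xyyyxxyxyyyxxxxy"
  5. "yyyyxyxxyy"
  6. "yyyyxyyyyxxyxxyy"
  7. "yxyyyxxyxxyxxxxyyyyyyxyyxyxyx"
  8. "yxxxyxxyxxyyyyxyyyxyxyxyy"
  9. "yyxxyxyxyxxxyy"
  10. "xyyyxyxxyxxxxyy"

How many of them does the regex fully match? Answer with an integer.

1 → no match
2 → match
3 → no match
4 → no match
5 → no match
6 → match
7 → no match
8 → no match
9 → no match
10 → no match
Total matched: 2

2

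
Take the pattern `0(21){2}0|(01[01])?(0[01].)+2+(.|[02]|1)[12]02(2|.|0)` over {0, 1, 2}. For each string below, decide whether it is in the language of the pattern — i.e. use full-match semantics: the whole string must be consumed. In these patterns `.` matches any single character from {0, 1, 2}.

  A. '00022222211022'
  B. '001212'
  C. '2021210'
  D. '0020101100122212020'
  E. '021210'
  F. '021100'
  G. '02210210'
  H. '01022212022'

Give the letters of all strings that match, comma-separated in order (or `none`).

A → match
B → no match
C → no match
D → no match
E → match
F → no match
G → no match
H → match

A, E, H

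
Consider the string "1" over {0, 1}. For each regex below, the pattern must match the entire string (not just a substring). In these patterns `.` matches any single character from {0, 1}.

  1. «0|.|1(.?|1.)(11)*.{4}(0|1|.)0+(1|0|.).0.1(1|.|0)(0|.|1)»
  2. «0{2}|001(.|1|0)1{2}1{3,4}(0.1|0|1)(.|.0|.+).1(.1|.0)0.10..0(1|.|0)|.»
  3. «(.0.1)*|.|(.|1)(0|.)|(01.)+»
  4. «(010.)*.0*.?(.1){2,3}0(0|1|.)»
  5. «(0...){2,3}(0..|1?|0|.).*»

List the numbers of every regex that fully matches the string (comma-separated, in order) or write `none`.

1 → match
2 → match
3 → match
4 → no match
5 → no match — must start with "0"

1, 2, 3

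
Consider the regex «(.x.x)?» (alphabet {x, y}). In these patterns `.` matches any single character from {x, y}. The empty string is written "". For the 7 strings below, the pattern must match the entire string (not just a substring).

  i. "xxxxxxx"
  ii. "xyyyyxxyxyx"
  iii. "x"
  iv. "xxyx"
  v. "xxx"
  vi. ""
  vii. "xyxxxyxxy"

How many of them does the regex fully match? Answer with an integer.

i → no match
ii → no match
iii → no match
iv → match
v → no match
vi → match
vii → no match
Total matched: 2

2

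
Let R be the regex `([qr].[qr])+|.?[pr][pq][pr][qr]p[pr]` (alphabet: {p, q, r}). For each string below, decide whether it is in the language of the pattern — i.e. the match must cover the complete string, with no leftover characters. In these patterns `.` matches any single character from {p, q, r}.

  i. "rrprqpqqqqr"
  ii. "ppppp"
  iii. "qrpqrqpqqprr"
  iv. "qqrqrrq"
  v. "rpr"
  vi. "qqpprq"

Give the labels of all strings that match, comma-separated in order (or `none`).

v

i → no match
ii → no match
iii → no match
iv → no match
v → match
vi → no match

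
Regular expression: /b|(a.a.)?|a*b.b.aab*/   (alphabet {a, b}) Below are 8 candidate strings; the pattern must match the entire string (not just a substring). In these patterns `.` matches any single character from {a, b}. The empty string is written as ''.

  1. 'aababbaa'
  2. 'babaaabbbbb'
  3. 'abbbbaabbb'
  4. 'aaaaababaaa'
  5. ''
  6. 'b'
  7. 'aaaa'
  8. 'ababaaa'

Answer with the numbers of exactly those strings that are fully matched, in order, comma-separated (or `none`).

1, 2, 3, 4, 5, 6, 7, 8

1 → match
2 → match
3 → match
4 → match
5 → match
6 → match
7 → match
8 → match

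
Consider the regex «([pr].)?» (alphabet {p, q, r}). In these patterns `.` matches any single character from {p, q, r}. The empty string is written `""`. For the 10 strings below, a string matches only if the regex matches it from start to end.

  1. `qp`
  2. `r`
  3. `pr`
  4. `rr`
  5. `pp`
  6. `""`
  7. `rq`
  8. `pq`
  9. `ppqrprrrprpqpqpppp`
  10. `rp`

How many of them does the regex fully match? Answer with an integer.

1 → no match
2 → no match
3 → match
4 → match
5 → match
6 → match
7 → match
8 → match
9 → no match
10 → match
Total matched: 7

7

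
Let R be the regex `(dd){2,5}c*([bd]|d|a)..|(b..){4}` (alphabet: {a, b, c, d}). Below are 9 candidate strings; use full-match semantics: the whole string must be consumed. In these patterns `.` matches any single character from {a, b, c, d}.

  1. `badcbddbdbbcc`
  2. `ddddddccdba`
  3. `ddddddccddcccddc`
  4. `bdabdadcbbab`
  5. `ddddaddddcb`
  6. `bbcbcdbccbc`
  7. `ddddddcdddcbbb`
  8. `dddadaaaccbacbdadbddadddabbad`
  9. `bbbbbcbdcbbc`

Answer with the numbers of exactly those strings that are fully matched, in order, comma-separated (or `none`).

1 → no match
2 → match
3 → no match
4 → no match
5 → no match
6 → no match
7 → no match
8 → no match
9 → match

2, 9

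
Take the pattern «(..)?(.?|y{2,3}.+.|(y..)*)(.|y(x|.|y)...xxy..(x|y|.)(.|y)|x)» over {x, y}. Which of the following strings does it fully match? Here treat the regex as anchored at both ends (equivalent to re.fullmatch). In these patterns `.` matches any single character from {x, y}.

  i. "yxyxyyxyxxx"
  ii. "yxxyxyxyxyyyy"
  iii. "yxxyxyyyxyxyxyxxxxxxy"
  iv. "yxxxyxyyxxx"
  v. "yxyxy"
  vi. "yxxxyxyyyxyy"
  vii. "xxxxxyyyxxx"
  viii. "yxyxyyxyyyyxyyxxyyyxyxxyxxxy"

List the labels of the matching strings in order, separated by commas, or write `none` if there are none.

none

i → no match
ii → no match
iii → no match
iv → no match
v → no match
vi → no match
vii → no match
viii → no match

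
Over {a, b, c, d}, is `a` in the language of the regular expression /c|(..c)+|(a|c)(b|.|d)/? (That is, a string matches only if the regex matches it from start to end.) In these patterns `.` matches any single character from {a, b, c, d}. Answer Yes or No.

No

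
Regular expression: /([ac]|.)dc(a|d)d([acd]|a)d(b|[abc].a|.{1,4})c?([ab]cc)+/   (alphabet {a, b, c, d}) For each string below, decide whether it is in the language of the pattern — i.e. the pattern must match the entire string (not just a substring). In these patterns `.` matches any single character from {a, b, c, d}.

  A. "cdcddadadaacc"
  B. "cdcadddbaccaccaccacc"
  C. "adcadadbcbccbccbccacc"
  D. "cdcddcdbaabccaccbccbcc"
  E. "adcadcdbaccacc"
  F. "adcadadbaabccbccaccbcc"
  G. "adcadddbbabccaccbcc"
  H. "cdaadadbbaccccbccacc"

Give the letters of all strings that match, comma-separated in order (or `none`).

A, B, C, D, E, F, G

A → match
B → match
C → match
D → match
E → match
F → match
G → match
H → no match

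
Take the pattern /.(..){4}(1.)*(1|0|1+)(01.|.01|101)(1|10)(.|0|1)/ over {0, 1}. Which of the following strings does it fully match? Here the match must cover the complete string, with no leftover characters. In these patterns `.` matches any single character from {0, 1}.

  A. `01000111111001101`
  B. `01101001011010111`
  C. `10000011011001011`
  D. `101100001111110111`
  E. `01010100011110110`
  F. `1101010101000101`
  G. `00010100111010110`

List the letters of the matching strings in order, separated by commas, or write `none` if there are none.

A → match
B → match
C → match
D → match
E → match
F → no match
G → match

A, B, C, D, E, G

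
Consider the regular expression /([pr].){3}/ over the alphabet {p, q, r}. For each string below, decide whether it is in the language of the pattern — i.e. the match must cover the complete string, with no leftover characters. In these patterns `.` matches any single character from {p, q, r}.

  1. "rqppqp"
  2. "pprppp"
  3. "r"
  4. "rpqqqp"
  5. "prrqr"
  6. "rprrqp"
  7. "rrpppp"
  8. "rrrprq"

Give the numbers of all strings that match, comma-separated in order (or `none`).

1 → no match
2 → match
3 → no match
4 → no match
5 → no match
6 → no match
7 → match
8 → match

2, 7, 8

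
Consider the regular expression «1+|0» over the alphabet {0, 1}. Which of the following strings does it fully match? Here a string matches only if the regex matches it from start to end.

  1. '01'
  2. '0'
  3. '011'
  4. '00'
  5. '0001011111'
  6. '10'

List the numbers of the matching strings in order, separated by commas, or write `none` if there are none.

2

1 → no match
2 → match
3 → no match
4 → no match
5 → no match
6 → no match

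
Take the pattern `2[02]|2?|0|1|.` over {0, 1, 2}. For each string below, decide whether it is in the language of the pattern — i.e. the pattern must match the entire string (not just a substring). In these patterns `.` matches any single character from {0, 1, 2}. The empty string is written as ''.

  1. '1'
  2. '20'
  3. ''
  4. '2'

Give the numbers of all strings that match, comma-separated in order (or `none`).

1 → match
2 → match
3 → match
4 → match

1, 2, 3, 4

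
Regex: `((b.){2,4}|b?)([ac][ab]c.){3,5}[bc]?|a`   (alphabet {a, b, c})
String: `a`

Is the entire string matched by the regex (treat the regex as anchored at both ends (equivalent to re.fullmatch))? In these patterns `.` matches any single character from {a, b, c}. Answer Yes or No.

Yes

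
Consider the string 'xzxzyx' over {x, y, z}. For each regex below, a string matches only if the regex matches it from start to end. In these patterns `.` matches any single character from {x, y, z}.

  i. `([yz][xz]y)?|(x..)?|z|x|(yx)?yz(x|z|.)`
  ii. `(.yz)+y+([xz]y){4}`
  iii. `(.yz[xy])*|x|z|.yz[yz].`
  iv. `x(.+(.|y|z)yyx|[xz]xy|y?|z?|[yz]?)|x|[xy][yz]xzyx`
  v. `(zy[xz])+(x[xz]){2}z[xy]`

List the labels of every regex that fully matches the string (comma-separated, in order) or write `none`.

i → no match
ii → no match — must end with 'y'
iii → no match
iv → match
v → no match — must start with 'zy'

iv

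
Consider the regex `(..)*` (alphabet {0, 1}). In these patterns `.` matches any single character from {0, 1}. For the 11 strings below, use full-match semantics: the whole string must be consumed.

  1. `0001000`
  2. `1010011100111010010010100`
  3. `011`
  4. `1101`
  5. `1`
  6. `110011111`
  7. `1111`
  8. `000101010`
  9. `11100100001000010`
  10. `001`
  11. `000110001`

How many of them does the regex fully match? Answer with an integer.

2

1 → no match
2 → no match
3 → no match
4 → match
5 → no match
6 → no match
7 → match
8 → no match
9 → no match
10 → no match
11 → no match
Total matched: 2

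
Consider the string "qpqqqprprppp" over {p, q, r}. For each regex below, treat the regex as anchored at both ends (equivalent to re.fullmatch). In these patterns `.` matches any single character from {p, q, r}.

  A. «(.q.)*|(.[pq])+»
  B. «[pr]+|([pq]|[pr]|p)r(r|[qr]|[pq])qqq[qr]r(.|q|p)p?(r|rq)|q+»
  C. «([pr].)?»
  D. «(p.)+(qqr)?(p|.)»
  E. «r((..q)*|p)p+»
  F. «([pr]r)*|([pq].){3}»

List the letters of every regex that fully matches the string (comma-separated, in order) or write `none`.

A → match
B → no match
C → no match
D → no match — must start with "p"
E → no match — must start with "r"
F → no match

A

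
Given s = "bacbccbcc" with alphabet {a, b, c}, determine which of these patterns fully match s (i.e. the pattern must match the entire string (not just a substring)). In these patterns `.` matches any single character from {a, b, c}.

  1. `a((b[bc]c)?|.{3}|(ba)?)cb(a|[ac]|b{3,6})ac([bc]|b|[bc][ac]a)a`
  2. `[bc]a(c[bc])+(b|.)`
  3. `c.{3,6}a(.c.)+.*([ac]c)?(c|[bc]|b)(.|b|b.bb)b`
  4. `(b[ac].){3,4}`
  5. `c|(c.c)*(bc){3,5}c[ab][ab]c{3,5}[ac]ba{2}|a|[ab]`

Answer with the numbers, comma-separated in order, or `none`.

4

1 → no match — must start with "a"
2 → no match
3 → no match — must start with "c"
4 → match
5 → no match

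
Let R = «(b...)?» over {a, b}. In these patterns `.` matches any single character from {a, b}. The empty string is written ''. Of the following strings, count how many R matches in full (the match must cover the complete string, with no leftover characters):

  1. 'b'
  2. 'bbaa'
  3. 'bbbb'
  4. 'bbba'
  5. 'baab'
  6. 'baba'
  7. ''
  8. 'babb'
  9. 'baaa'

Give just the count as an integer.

1 → no match
2 → match
3 → match
4 → match
5 → match
6 → match
7 → match
8 → match
9 → match
Total matched: 8

8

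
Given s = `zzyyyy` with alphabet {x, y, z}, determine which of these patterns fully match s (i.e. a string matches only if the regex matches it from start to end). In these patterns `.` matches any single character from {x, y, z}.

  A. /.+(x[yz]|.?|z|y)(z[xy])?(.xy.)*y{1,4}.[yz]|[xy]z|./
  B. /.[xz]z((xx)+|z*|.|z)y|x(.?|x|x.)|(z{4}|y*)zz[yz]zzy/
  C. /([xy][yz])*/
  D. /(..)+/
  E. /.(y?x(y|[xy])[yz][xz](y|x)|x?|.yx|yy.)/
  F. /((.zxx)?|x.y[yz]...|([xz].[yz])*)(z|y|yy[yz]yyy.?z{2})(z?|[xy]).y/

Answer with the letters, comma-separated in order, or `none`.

A, D, F

A → match
B → no match
C → no match
D → match
E → no match
F → match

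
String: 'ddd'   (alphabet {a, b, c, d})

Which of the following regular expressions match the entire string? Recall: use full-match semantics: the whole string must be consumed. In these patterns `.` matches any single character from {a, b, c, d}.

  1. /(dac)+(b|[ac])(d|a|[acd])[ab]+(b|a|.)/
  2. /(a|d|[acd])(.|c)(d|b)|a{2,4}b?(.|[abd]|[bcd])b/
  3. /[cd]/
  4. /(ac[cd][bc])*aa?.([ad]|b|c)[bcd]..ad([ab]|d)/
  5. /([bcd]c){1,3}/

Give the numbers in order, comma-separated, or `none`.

1 → no match — must start with 'dac'
2 → match
3 → no match
4 → no match
5 → no match — must end with 'c'

2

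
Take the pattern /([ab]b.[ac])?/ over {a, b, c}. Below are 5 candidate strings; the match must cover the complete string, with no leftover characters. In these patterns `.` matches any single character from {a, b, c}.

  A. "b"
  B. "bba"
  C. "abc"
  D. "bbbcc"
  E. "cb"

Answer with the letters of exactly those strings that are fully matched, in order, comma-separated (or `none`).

A → no match
B → no match
C → no match
D → no match
E → no match

none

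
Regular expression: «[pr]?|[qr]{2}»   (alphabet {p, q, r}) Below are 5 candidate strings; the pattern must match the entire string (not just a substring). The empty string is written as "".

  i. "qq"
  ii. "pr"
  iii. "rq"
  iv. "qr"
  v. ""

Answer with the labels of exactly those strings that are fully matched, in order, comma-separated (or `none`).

i, iii, iv, v

i → match
ii → no match
iii → match
iv → match
v → match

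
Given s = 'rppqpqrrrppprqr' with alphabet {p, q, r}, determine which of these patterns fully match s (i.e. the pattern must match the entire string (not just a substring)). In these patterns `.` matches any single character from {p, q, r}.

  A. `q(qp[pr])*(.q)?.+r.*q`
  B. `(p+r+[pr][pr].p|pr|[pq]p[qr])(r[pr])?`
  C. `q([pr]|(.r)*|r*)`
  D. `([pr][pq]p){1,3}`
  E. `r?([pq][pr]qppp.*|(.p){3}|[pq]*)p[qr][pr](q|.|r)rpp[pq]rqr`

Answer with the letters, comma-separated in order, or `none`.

A → no match — must start with 'q'
B → no match
C → no match — must start with 'q'
D → no match — must end with 'p'
E → match

E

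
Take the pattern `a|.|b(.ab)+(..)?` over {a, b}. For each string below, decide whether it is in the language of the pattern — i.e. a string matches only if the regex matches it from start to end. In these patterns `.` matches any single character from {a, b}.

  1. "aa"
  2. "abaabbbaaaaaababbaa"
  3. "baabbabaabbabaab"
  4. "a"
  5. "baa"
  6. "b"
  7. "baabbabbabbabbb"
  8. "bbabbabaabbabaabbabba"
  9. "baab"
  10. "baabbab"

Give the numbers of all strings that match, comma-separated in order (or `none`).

3, 4, 6, 7, 8, 9, 10

1. "aa" → no match
2 → no match
3 → match
4. "a" → match
5. "baa" → no match
6. "b" → match
7 → match
8 → match
9. "baab" → match
10. "baabbab" → match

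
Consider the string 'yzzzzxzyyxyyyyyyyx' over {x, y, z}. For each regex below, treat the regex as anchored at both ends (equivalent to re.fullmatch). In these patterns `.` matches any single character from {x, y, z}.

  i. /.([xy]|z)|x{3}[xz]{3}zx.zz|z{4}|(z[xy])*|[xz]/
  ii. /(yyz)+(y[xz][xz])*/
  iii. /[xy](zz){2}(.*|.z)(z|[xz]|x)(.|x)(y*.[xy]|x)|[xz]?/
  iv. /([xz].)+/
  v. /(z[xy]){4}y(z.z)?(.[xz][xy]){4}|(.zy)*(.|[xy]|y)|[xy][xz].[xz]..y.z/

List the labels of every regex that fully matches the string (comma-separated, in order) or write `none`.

iii

i → no match
ii → no match — must start with 'yyz'
iii → match
iv → no match
v → no match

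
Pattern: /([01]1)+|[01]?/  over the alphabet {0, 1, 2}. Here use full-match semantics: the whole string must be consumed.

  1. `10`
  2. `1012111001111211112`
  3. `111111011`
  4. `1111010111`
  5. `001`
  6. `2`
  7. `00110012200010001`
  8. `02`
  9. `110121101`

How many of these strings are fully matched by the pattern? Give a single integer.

1. `10` → no match
2 → no match
3. `111111011` → no match
4. `1111010111` → match
5. `001` → no match
6. `2` → no match
7 → no match
8. `02` → no match
9. `110121101` → no match
Total matched: 1

1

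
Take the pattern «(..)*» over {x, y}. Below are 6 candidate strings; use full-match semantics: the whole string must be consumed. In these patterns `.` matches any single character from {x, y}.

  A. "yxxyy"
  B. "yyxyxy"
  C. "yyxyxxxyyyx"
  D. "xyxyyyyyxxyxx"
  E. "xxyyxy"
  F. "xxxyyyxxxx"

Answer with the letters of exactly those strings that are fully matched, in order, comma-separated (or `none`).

A → no match
B → match
C → no match
D → no match
E → match
F → match

B, E, F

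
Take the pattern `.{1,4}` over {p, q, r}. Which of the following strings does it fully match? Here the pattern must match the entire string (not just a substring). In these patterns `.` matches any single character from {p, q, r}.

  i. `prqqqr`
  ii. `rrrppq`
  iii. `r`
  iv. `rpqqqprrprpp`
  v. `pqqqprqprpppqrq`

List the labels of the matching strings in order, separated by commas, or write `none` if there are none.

iii

i. `prqqqr` → no match
ii. `rrrppq` → no match
iii. `r` → match
iv. `rpqqqprrprpp` → no match
v → no match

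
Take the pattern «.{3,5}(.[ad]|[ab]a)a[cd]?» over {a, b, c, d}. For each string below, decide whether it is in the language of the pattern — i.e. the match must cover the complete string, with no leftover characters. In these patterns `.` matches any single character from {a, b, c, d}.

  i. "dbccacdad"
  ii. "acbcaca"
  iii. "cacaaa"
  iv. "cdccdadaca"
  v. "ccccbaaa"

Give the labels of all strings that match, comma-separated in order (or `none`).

i → match
ii → no match
iii → match
iv → no match
v → match

i, iii, v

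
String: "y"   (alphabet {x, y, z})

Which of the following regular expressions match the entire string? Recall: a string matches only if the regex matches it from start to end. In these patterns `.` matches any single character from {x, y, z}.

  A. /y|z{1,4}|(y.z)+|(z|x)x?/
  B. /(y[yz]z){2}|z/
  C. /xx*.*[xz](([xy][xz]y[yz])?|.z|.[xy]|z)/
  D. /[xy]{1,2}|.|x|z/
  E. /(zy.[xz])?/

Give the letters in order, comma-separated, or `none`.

A, D

A → match
B → no match — must end with "z"
C → no match — must start with "x"
D → match
E → no match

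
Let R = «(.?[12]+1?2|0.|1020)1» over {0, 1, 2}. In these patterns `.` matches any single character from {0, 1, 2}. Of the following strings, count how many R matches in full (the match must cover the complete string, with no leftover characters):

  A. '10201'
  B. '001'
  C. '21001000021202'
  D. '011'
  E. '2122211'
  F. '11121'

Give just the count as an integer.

4

A → match
B → match
C → no match — must end with '1'
D → match
E → no match
F → match
Total matched: 4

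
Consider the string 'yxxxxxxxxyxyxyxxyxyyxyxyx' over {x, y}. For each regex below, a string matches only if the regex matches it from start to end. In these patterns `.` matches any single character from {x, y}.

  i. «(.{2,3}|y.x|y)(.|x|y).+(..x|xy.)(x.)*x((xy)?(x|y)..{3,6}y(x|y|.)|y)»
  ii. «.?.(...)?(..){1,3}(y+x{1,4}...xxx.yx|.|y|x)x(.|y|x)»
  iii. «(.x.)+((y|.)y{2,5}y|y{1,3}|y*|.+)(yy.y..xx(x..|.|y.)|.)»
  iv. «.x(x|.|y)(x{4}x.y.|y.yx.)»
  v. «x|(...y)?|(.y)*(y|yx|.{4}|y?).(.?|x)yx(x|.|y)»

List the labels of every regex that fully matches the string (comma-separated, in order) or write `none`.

i, iii

i → match
ii → no match
iii → match
iv → no match
v → no match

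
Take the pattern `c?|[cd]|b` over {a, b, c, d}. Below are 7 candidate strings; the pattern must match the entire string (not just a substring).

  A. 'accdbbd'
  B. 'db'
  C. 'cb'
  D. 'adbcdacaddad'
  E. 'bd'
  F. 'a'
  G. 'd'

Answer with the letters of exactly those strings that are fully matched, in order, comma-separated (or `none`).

A → no match
B → no match
C → no match
D → no match
E → no match
F → no match
G → match

G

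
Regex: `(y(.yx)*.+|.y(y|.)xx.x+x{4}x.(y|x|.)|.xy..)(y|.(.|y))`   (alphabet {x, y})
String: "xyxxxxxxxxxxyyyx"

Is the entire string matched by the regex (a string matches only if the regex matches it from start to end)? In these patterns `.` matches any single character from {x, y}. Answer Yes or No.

Yes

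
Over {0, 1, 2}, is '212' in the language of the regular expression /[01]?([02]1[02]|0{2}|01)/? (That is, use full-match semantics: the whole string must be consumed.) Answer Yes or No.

Yes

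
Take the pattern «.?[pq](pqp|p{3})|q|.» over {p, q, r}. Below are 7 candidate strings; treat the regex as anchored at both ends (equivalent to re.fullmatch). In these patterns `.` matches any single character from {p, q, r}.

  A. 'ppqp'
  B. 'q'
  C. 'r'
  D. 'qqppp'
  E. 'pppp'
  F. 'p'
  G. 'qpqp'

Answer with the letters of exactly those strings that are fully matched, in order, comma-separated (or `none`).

A → match
B → match
C → match
D → match
E → match
F → match
G → match

A, B, C, D, E, F, G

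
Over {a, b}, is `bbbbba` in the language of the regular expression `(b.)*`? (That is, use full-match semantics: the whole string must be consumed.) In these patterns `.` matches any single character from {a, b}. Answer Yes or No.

Yes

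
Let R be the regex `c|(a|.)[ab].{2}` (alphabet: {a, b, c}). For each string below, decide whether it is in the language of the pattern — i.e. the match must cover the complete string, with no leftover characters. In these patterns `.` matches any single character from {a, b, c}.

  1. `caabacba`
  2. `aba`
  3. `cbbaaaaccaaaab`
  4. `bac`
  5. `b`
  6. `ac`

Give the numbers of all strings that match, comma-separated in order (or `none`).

1 → no match
2 → no match
3 → no match
4 → no match
5 → no match
6 → no match

none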